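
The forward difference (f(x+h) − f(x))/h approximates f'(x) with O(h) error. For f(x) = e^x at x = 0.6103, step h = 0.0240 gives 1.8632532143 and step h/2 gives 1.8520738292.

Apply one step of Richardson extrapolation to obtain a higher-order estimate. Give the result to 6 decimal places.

1.840894

With r = 1 the leading error scales as h^1, so the weight is 2^1 = 2.
2·1.8520738292 = 3.7041476584; subtract 1.8632532143 → 1.8408944441
Denominator 2 − 1 = 1.
Result: 1.8408944441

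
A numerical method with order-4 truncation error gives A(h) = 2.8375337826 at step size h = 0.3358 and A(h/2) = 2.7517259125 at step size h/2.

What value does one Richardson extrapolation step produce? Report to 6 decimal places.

Leading term ∝ h^4; use weight 16 = 2^4.
2^4×A(h/2) = 44.0276146000; minus A(h) gives 41.1900808174.
Extrapolated: 41.1900808174 / 15 = 2.7460053878
Shift from A(h/2): −0.0057205247.

2.746005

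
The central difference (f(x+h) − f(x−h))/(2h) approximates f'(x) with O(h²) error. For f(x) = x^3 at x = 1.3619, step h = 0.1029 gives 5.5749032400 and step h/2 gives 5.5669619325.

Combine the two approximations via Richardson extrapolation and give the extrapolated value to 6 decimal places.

5.564315

The method has order 2: 2^2 = 4.
Weighted: 22.2678477300 − 5.5749032400 = 16.6929444900
Divide by 2^2 − 1 = 3.
Result: 5.5643148300
Shift from A(h/2): −0.0026471025.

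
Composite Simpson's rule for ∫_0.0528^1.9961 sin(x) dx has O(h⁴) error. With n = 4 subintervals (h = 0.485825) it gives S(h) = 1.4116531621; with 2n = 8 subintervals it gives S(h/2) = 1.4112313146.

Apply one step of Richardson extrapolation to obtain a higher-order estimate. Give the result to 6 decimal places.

Order 4 gives 2^r = 16 and 2^r − 1 = 15.
2^4*A(h/2) = 22.5797010336; minus A(h) gives 21.1680478715.
(16*1.4112313146 − 1.4116531621)/(16 − 1) = 1.4112031914

1.411203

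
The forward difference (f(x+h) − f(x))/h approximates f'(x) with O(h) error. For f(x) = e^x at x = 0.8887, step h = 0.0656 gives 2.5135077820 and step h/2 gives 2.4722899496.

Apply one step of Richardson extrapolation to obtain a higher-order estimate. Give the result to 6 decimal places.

Leading term ∝ h^1; use weight 2 = 2^1.
Weighted: 4.9445798992 − 2.5135077820 = 2.4310721172
Denominator 2 − 1 = 1.
Extrapolated: 2.4310721172 / 1 = 2.4310721172
Shift from A(h/2): −0.0412178324.

2.431072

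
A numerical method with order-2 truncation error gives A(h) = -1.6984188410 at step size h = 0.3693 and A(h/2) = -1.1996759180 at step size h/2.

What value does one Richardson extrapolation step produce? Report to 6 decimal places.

The method has order 2: 2^2 = 4.
Numerator 4·A(h/2) − A(h) = 4·(-1.1996759180) − (-1.6984188410) = -3.1002848310
(4·(-1.1996759180) − (-1.6984188410))/(4 − 1) = -1.0334282770

-1.033428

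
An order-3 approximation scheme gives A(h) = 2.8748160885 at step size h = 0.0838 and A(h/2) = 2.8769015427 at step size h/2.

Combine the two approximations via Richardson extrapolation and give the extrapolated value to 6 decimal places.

With r = 3 the leading error scales as h^3, so the weight is 2^3 = 8.
8·2.8769015427 − 2.8748160885 = 20.1403962531
Divide by 2^3 − 1 = 7.
R = 20.1403962531/7 = 2.8771994647
Shift from A(h/2): +0.0002979220.

2.877199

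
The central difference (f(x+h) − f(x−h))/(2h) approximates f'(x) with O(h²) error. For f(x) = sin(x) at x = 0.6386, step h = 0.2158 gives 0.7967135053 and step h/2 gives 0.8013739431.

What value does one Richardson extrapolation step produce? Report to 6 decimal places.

0.802927

Order 2 gives 2^r = 4 and 2^r − 1 = 3.
4*0.8013739431 = 3.2054957724; subtract 0.7967135053 → 2.4087822671
Denominator 4 − 1 = 3.
(4*0.8013739431 − 0.7967135053)/(4 − 1) = 0.8029274224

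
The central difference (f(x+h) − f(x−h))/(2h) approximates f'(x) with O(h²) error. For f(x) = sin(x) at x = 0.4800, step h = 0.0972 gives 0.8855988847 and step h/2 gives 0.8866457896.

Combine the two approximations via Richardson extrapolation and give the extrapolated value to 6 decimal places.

r = 2: numerator weight 4, denominator 3.
2^2*A(h/2) = 3.5465831584; minus A(h) gives 2.6609842737.
Denominator 4 − 1 = 3.
Extrapolated: 2.6609842737 / 3 = 0.8869947579
Shift from A(h/2): +0.0003489683.

0.886995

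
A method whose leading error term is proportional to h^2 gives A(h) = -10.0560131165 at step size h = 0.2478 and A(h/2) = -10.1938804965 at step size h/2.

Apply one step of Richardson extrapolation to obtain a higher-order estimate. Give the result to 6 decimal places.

Leading term ∝ h^2; use weight 4 = 2^2.
4×(-10.1938804965) = -40.7755219860; (-40.7755219860) − (-10.0560131165) = -30.7195088695
Denominator 4 − 1 = 3.
(-30.7195088695) ÷ 3 = -10.2398362898
Shift from A(h/2): −0.0459557933.

-10.239836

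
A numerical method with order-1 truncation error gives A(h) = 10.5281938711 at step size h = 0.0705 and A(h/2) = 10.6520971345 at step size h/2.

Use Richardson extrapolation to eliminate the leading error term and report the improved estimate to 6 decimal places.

With r = 1 the leading error scales as h^1, so the weight is 2^1 = 2.
Weighted: 21.3041942690 − 10.5281938711 = 10.7760003979
Denominator 2 − 1 = 1.
So the Richardson estimate is 10.7760003979.

10.776000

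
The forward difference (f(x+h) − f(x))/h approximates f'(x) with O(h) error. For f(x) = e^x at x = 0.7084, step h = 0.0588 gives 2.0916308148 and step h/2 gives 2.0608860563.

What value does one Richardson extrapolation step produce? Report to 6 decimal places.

The method has order 1: 2^1 = 2.
2×2.0608860563 = 4.1217721126; subtract 2.0916308148 → 2.0301412978
R = 2.0301412978/1 = 2.0301412978
Correction |R − A(h/2)| = 3.074e-02; gap |A(h/2) − A(h)| = 3.074e-02.

2.030141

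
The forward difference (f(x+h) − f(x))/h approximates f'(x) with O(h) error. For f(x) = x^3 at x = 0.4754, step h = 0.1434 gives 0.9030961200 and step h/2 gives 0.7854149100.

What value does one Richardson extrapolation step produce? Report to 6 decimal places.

Method order is 1; weight 2^1 = 2.
Numerator 2*A(h/2) − A(h) = 2*0.7854149100 − 0.9030961200 = 0.6677337000
Extrapolated: 0.6677337000 / 1 = 0.6677337000

0.667734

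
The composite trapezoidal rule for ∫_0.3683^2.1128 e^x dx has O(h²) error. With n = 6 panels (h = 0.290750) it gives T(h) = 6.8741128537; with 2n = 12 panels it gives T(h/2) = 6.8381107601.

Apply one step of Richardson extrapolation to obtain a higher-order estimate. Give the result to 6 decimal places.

6.826110

r = 2: numerator weight 4, denominator 3.
4 × 6.8381107601 = 27.3524430404; 27.3524430404 − 6.8741128537 = 20.4783301867
Divide by 2^2 − 1 = 3.
R = 20.4783301867/3 = 6.8261100622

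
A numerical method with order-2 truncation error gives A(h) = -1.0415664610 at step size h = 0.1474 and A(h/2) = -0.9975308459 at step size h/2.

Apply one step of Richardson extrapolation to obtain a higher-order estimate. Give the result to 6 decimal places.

-0.982852

With r = 2 the leading error scales as h^2, so the weight is 2^2 = 4.
4*(-0.9975308459) − (-1.0415664610) = -2.9485569226
Extrapolated: (-2.9485569226) / 3 = -0.9828523075
Gap between inputs: 4.404e-02; correction applied: +0.0146785384.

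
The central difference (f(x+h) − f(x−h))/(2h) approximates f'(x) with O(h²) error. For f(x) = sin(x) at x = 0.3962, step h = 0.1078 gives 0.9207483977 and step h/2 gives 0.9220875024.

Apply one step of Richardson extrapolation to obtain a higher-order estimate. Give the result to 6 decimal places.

0.922534

r = 2: numerator weight 4, denominator 3.
2^2 × A(h/2) = 3.6883500096; minus A(h) gives 2.7676016119.
R = 2.7676016119/3 = 0.9225338706
Correction |R − A(h/2)| = 4.464e-04; gap |A(h/2) − A(h)| = 1.339e-03.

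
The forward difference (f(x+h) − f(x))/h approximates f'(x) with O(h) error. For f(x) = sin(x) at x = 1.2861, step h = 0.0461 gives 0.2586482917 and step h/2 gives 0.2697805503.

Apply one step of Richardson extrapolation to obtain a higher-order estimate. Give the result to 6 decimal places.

r = 1, so 2^r = 2.
2×0.2697805503 − 0.2586482917 = 0.2809128089
Extrapolated: 0.2809128089 / 1 = 0.2809128089

0.280913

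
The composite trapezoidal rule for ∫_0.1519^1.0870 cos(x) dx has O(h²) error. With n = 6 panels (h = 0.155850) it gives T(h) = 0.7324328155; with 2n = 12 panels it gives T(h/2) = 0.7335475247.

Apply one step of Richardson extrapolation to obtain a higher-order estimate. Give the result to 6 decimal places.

0.733919

Method order is 2; weight 2^2 = 4.
Top: 4(0.7335475247) − (0.7324328155) = 2.2017572833
Extrapolated: 2.2017572833 / 3 = 0.7339190944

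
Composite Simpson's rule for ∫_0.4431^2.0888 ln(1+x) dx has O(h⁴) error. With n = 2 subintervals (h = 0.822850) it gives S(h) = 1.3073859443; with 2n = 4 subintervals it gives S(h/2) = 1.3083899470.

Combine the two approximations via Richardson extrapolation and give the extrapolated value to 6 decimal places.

1.308457

The method has order 4: 2^4 = 16.
2^4*A(h/2) = 20.9342391520; minus A(h) gives 19.6268532077.
19.6268532077 ÷ 15 = 1.3084568805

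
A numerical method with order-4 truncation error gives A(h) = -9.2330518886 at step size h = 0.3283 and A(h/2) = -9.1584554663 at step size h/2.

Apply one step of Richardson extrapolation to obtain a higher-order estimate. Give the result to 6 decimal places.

The method has order 4: 2^4 = 16.
16*(-9.1584554663) − (-9.2330518886) = -137.3022355722
Denominator 16 − 1 = 15.
Result: -9.1534823715
Gap between inputs: 7.460e-02; correction applied: +0.0049730948.

-9.153482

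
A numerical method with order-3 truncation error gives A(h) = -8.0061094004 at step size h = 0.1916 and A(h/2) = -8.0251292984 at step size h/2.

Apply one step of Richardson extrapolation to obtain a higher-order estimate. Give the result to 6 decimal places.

Method order is 3; weight 2^3 = 8.
Top: 8(-8.0251292984) − (-8.0061094004) = -56.1949249868
(-56.1949249868) ÷ 7 = -8.0278464267

-8.027846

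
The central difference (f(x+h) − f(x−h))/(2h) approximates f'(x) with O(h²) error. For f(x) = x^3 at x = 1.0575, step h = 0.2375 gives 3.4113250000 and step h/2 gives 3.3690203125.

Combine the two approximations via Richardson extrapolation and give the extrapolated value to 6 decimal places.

3.354919

Error is O(h^2); halving h shrinks it by 2^2 = 4.
A(h/2) − A(h) = 3.3690203125 − 3.4113250000 = -0.0423046875
Correction (A(h/2) − A(h))/(4 − 1) = (-0.0423046875)/3 = -0.0141015625
R = A(h/2) + (A(h/2) − A(h))/3 = 3.3690203125 − 0.0141015625 = 3.3549187500
Correction |R − A(h/2)| = 1.410e-02; gap |A(h/2) − A(h)| = 4.230e-02.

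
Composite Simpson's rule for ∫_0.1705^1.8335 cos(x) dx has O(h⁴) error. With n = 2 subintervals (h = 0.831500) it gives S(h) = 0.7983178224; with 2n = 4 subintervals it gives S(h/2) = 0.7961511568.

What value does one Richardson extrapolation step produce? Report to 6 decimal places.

0.796007

Leading term ∝ h^4; use weight 16 = 2^4.
2^4 × A(h/2) = 12.7384185088; minus A(h) gives 11.9401006864.
Denominator 16 − 1 = 15.
So the Richardson estimate is 0.7960067124.
Correction |R − A(h/2)| = 1.444e-04; gap |A(h/2) − A(h)| = 2.167e-03.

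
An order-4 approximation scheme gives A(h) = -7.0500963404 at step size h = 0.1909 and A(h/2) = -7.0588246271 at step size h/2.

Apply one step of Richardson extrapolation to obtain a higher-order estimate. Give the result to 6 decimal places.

Error is O(h^4); halving h shrinks it by 2^4 = 16.
16×(-7.0588246271) = -112.9411940336; (-112.9411940336) − (-7.0500963404) = -105.8910976932
(16×(-7.0588246271) − (-7.0500963404))/(16 − 1) = -7.0594065129

-7.059407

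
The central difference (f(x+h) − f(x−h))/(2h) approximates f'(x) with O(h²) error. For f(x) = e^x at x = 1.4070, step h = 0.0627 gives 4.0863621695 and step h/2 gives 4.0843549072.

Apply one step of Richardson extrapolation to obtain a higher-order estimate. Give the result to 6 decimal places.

4.083686

With r = 2 the leading error scales as h^2, so the weight is 2^2 = 4.
4×4.0843549072 = 16.3374196288; subtract 4.0863621695 → 12.2510574593
(4×4.0843549072 − 4.0863621695)/(4 − 1) = 4.0836858198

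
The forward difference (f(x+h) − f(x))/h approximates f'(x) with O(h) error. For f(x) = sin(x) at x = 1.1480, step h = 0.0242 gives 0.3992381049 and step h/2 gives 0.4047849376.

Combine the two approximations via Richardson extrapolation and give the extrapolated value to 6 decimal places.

0.410332

Method order is 1; weight 2^1 = 2.
2×0.4047849376 − 0.3992381049 = 0.4103317703
Divide by 2^1 − 1 = 1.
R = 0.4103317703/1 = 0.4103317703
Shift from A(h/2): +0.0055468327.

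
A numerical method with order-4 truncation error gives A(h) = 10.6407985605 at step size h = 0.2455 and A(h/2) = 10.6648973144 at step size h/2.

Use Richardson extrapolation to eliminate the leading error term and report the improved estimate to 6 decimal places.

r = 4: numerator weight 16, denominator 15.
Difference of the inputs: 10.6648973144 − 10.6407985605 = 0.0240987539
Divide by 2^4 − 1 = 15: 0.0240987539/15 = 0.0016065836
R = A(h/2) + (A(h/2) − A(h))/15 = 10.6648973144 + 0.0016065836 = 10.6665038980

10.666504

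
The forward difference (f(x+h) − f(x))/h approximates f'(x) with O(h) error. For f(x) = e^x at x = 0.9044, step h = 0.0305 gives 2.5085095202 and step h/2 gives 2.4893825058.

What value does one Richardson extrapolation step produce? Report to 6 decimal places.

r = 1: numerator weight 2, denominator 1.
2*2.4893825058 − 2.5085095202 = 2.4702554914
R = 2.4702554914/1 = 2.4702554914

2.470255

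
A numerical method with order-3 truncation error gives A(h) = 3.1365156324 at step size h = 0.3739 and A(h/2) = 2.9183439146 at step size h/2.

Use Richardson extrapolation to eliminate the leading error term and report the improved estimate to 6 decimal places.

Leading term ∝ h^3; use weight 8 = 2^3.
A(h/2) − A(h) = 2.9183439146 − 3.1365156324 = -0.2181717178
Correction (A(h/2) − A(h))/(8 − 1) = (-0.2181717178)/7 = -0.0311673883
R = A(h/2) + (A(h/2) − A(h))/7 = 2.9183439146 − 0.0311673883 = 2.8871765263
Gap between inputs: 2.182e-01; correction applied: −0.0311673883.

2.887177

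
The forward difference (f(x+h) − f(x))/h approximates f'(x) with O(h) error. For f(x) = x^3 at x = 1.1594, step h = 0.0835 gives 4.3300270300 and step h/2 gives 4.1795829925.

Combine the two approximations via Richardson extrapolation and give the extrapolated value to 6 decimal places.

4.029139

The method has order 1: 2^1 = 2.
2×4.1795829925 = 8.3591659850; subtract 4.3300270300 → 4.0291389550
Denominator 2 − 1 = 1.
(2×4.1795829925 − 4.3300270300)/(2 − 1) = 4.0291389550
Shift from A(h/2): −0.1504440375.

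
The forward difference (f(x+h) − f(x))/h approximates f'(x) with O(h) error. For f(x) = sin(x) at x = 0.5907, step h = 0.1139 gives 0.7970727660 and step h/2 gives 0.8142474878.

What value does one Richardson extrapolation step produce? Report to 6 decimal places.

With r = 1 the leading error scales as h^1, so the weight is 2^1 = 2.
2·0.8142474878 = 1.6284949756; 1.6284949756 − 0.7970727660 = 0.8314222096
(2·0.8142474878 − 0.7970727660)/(2 − 1) = 0.8314222096
Correction |R − A(h/2)| = 1.717e-02; gap |A(h/2) − A(h)| = 1.717e-02.

0.831422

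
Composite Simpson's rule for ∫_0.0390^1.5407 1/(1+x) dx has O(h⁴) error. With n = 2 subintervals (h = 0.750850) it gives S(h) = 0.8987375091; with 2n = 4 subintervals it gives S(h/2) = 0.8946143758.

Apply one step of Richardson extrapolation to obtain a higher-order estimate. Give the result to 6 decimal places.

Method order is 4; weight 2^4 = 16.
Difference of the inputs: 0.8946143758 − 0.8987375091 = -0.0041231333
Divide by 2^4 − 1 = 15: (-0.0041231333)/15 = -0.0002748756
R = 0.8946143758 − 0.0002748756 = 0.8943395002

0.894340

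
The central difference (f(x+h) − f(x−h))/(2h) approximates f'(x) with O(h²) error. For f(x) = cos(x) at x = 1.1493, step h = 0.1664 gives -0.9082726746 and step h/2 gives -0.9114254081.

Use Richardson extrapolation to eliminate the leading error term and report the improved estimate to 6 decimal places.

-0.912476

Leading term ∝ h^2; use weight 4 = 2^2.
Weighted: (-3.6457016324) − (-0.9082726746) = -2.7374289578
Divide by 2^2 − 1 = 3.
Result: -0.9124763193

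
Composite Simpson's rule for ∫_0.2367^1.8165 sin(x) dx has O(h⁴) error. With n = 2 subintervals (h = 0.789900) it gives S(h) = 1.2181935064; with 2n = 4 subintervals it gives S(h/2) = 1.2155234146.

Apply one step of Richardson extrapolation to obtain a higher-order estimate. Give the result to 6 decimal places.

1.215345

The method has order 4: 2^4 = 16.
16·1.2155234146 − 1.2181935064 = 18.2301811272
Denominator 16 − 1 = 15.
18.2301811272 ÷ 15 = 1.2153454085
Gap between inputs: 2.670e-03; correction applied: −0.0001780061.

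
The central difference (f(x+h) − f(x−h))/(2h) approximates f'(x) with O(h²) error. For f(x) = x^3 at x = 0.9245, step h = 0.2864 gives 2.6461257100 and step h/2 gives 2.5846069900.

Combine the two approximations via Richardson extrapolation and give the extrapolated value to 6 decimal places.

The method has order 2: 2^2 = 4.
Weighted: 10.3384279600 − 2.6461257100 = 7.6923022500
Divide by 2^2 − 1 = 3.
So the Richardson estimate is 2.5641007500.

2.564101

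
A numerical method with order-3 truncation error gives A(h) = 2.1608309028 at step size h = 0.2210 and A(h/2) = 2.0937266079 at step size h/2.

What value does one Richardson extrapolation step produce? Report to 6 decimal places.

2.084140

r = 3, so 2^r = 8.
8*2.0937266079 = 16.7498128632; subtract 2.1608309028 → 14.5889819604
(8*2.0937266079 − 2.1608309028)/(8 − 1) = 2.0841402801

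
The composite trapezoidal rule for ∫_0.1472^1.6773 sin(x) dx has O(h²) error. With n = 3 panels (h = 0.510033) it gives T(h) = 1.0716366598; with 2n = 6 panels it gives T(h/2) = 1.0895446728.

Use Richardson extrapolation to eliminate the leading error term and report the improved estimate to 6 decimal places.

1.095514

r = 2: numerator weight 4, denominator 3.
2^2×A(h/2) = 4.3581786912; minus A(h) gives 3.2865420314.
Denominator 4 − 1 = 3.
So the Richardson estimate is 1.0955140105.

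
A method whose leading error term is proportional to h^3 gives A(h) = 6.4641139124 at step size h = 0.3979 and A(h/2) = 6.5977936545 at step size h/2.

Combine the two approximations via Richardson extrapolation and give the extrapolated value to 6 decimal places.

Order 3 gives 2^r = 8 and 2^r − 1 = 7.
Numerator 8 × A(h/2) − A(h) = 8 × 6.5977936545 − 6.4641139124 = 46.3182353236
Denominator 8 − 1 = 7.
Result: 6.6168907605

6.616891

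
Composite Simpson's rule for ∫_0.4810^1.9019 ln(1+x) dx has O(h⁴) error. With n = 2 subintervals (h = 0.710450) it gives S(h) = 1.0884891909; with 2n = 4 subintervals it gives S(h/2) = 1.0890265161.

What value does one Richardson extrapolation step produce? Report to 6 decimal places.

1.089062

r = 4: numerator weight 16, denominator 15.
16×1.0890265161 = 17.4244242576; subtract 1.0884891909 → 16.3359350667
R = 16.3359350667/15 = 1.0890623378
Correction |R − A(h/2)| = 3.582e-05; gap |A(h/2) − A(h)| = 5.373e-04.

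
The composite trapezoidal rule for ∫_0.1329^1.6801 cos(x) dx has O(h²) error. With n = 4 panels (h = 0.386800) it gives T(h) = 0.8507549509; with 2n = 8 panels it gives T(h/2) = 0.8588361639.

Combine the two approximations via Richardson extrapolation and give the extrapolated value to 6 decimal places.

Order 2 gives 2^r = 4 and 2^r − 1 = 3.
Top: 4(0.8588361639) − (0.8507549509) = 2.5845897047
Denominator 4 − 1 = 3.
Extrapolated: 2.5845897047 / 3 = 0.8615299016
Gap between inputs: 8.081e-03; correction applied: +0.0026937377.

0.861530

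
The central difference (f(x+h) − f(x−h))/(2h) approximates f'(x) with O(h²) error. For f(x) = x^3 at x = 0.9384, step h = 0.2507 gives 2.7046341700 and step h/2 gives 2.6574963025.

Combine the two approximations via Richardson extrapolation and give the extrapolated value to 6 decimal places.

2.641784

The method has order 2: 2^2 = 4.
Top: 4(2.6574963025) − (2.7046341700) = 7.9253510400
Denominator 4 − 1 = 3.
Extrapolated: 7.9253510400 / 3 = 2.6417836800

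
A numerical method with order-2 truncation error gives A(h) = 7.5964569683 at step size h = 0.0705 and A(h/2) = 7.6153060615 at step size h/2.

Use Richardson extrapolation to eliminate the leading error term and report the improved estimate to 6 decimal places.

Order 2 gives 2^r = 4 and 2^r − 1 = 3.
Top: 4(7.6153060615) − (7.5964569683) = 22.8647672777
Divide by 2^2 − 1 = 3.
Result: 7.6215890926

7.621589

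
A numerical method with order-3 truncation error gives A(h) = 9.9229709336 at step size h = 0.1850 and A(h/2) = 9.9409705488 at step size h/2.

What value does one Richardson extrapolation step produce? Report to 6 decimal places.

9.943542

Leading term ∝ h^3; use weight 8 = 2^3.
Difference of the inputs: 9.9409705488 − 9.9229709336 = 0.0179996152
Correction (A(h/2) − A(h))/(8 − 1) = 0.0179996152/7 = 0.0025713736
R = 9.9409705488 + 0.0025713736 = 9.9435419224
Correction |R − A(h/2)| = 2.571e-03; gap |A(h/2) − A(h)| = 1.800e-02.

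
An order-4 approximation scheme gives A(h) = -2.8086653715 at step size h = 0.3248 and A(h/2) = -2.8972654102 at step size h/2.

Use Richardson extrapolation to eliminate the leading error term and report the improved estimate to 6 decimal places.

Method order is 4; weight 2^4 = 16.
2^4×A(h/2) = -46.3562465632; minus A(h) gives -43.5475811917.
Divide by 2^4 − 1 = 15.
Result: -2.9031720794
Correction |R − A(h/2)| = 5.907e-03; gap |A(h/2) − A(h)| = 8.860e-02.

-2.903172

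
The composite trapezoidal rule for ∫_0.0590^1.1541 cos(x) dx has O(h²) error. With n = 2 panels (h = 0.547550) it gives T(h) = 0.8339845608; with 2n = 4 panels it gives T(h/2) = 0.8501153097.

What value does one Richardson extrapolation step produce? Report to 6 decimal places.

The method has order 2: 2^2 = 4.
Numerator 4·A(h/2) − A(h) = 4·0.8501153097 − 0.8339845608 = 2.5664766780
2.5664766780 ÷ 3 = 0.8554922260
Gap between inputs: 1.613e-02; correction applied: +0.0053769163.

0.855492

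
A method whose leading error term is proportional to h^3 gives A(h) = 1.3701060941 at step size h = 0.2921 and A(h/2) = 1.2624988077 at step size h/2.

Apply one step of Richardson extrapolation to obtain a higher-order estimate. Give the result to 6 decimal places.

1.247126

With r = 3 the leading error scales as h^3, so the weight is 2^3 = 8.
Top: 8(1.2624988077) − (1.3701060941) = 8.7298843675
8.7298843675 ÷ 7 = 1.2471263382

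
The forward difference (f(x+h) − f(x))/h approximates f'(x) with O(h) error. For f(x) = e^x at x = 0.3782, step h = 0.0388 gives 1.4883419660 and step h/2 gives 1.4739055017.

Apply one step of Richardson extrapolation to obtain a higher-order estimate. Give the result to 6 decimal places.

r = 1: numerator weight 2, denominator 1.
2×1.4739055017 − 1.4883419660 = 1.4594690374
Extrapolated: 1.4594690374 / 1 = 1.4594690374
Gap between inputs: 1.444e-02; correction applied: −0.0144364643.

1.459469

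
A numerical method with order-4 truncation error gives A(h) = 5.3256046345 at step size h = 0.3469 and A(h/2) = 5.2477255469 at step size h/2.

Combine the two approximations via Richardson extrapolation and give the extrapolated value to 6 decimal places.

r = 4: numerator weight 16, denominator 15.
16 × 5.2477255469 = 83.9636087504; subtract 5.3256046345 → 78.6380041159
Denominator 16 − 1 = 15.
78.6380041159 ÷ 15 = 5.2425336077
Correction |R − A(h/2)| = 5.192e-03; gap |A(h/2) − A(h)| = 7.788e-02.

5.242534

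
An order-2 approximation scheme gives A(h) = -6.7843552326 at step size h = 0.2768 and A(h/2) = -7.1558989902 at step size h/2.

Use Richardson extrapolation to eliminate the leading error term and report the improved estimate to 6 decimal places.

-7.279747

Error is O(h^2); halving h shrinks it by 2^2 = 4.
4 × (-7.1558989902) = -28.6235959608; subtract (-6.7843552326) → -21.8392407282
Divide by 2^2 − 1 = 3.
Extrapolated: (-21.8392407282) / 3 = -7.2797469094
Correction |R − A(h/2)| = 1.238e-01; gap |A(h/2) − A(h)| = 3.715e-01.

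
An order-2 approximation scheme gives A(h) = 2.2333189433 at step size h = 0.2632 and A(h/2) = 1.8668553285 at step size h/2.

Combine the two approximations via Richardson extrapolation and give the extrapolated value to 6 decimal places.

Method order is 2; weight 2^2 = 4.
Numerator 4·A(h/2) − A(h) = 4·1.8668553285 − 2.2333189433 = 5.2341023707
Denominator 4 − 1 = 3.
So the Richardson estimate is 1.7447007902.

1.744701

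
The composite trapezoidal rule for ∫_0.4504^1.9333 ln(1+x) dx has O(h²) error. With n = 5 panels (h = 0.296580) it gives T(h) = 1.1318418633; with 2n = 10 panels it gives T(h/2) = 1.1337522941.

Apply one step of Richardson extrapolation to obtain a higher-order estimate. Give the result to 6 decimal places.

1.134389

With r = 2 the leading error scales as h^2, so the weight is 2^2 = 4.
2^2 × A(h/2) = 4.5350091764; minus A(h) gives 3.4031673131.
Extrapolated: 3.4031673131 / 3 = 1.1343891044
Correction |R − A(h/2)| = 6.368e-04; gap |A(h/2) − A(h)| = 1.910e-03.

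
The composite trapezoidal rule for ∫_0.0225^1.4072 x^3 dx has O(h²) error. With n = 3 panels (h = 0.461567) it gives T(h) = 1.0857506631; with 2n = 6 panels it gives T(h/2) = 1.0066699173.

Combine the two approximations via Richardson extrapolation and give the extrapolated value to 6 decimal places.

Error is O(h^2); halving h shrinks it by 2^2 = 4.
Weighted: 4.0266796692 − 1.0857506631 = 2.9409290061
2.9409290061 ÷ 3 = 0.9803096687

0.980310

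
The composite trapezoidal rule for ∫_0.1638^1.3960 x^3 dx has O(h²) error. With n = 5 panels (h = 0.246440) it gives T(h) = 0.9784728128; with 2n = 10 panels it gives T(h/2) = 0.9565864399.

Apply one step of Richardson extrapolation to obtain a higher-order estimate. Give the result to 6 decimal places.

0.949291

Order 2 gives 2^r = 4 and 2^r − 1 = 3.
Weighted: 3.8263457596 − 0.9784728128 = 2.8478729468
Denominator 4 − 1 = 3.
(4×0.9565864399 − 0.9784728128)/(4 − 1) = 0.9492909823
Gap between inputs: 2.189e-02; correction applied: −0.0072954576.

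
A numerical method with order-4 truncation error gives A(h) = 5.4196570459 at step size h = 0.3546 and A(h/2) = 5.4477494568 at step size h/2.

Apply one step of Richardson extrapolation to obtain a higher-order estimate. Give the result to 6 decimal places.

5.449622

With r = 4 the leading error scales as h^4, so the weight is 2^4 = 16.
16·5.4477494568 = 87.1639913088; 87.1639913088 − 5.4196570459 = 81.7443342629
Divide by 2^4 − 1 = 15.
Result: 5.4496222842
Gap between inputs: 2.809e-02; correction applied: +0.0018728274.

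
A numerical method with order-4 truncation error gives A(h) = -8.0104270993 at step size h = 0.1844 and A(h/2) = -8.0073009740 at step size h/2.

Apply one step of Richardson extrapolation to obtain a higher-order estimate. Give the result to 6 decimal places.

-8.007093

Order 4 gives 2^r = 16 and 2^r − 1 = 15.
Top: 16(-8.0073009740) − (-8.0104270993) = -120.1063884847
(-120.1063884847) ÷ 15 = -8.0070925656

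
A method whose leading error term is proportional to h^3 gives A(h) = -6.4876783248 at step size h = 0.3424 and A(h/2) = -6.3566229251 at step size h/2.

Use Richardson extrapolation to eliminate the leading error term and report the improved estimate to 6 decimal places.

-6.337901

Leading term ∝ h^3; use weight 8 = 2^3.
Difference of the inputs: -6.3566229251 − (-6.4876783248) = 0.1310553997
Divide by 2^3 − 1 = 7: 0.1310553997/7 = 0.0187222000
R = -6.3566229251 + 0.0187222000 = -6.3379007251
Shift from A(h/2): +0.0187222000.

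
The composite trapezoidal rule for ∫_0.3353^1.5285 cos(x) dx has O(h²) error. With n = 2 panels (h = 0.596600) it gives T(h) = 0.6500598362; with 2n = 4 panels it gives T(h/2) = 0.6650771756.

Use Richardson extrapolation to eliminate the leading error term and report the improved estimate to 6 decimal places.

Method order is 2; weight 2^2 = 4.
Weighted: 2.6603087024 − 0.6500598362 = 2.0102488662
(4·0.6650771756 − 0.6500598362)/(4 − 1) = 0.6700829554
Shift from A(h/2): +0.0050057798.

0.670083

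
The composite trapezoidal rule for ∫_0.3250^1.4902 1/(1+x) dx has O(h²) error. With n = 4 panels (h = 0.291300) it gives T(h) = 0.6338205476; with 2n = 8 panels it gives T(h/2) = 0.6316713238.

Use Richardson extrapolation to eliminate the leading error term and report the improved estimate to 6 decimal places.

0.630955

Method order is 2; weight 2^2 = 4.
4·0.6316713238 = 2.5266852952; 2.5266852952 − 0.6338205476 = 1.8928647476
(4·0.6316713238 − 0.6338205476)/(4 − 1) = 0.6309549159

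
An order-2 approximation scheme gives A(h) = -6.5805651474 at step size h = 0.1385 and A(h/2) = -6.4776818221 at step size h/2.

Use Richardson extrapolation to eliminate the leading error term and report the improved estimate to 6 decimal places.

Error is O(h^2); halving h shrinks it by 2^2 = 4.
4*(-6.4776818221) − (-6.5805651474) = -19.3301621410
Divide by 2^2 − 1 = 3.
(-19.3301621410) ÷ 3 = -6.4433873803
Shift from A(h/2): +0.0342944418.

-6.443387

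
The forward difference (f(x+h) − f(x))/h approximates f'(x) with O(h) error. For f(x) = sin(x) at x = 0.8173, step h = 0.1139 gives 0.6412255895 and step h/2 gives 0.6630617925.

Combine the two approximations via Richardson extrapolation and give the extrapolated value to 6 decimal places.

0.684898

r = 1, so 2^r = 2.
2·0.6630617925 − 0.6412255895 = 0.6848979955
Divide by 2^1 − 1 = 1.
(2·0.6630617925 − 0.6412255895)/(2 − 1) = 0.6848979955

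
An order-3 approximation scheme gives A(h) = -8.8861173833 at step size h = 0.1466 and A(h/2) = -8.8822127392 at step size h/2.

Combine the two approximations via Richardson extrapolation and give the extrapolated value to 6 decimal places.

r = 3, so 2^r = 8.
8×(-8.8822127392) = -71.0577019136; subtract (-8.8861173833) → -62.1715845303
R = (-62.1715845303)/7 = -8.8816549329
Shift from A(h/2): +0.0005578063.

-8.881655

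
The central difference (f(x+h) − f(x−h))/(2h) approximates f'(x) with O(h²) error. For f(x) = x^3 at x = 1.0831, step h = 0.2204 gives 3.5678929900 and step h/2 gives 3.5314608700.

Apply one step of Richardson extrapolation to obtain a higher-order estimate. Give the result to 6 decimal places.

3.519317

Order 2 gives 2^r = 4 and 2^r − 1 = 3.
Difference of the inputs: 3.5314608700 − 3.5678929900 = -0.0364321200
Correction (A(h/2) − A(h))/(4 − 1) = (-0.0364321200)/3 = -0.0121440400
R = A(h/2) + (A(h/2) − A(h))/3 = 3.5314608700 − 0.0121440400 = 3.5193168300
Gap between inputs: 3.643e-02; correction applied: −0.0121440400.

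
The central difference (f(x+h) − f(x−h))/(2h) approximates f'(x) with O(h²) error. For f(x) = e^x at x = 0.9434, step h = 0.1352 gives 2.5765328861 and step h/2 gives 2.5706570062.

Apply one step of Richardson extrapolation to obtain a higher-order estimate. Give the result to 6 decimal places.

Error is O(h^2); halving h shrinks it by 2^2 = 4.
4·2.5706570062 − 2.5765328861 = 7.7060951387
Divide by 2^2 − 1 = 3.
7.7060951387 ÷ 3 = 2.5686983796
Correction |R − A(h/2)| = 1.959e-03; gap |A(h/2) − A(h)| = 5.876e-03.

2.568698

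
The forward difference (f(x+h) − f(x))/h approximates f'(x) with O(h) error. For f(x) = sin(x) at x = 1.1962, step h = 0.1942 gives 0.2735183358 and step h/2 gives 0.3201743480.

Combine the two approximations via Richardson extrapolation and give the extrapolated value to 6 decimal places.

0.366830

r = 1, so 2^r = 2.
Top: 2(0.3201743480) − (0.2735183358) = 0.3668303602
R = 0.3668303602/1 = 0.3668303602
Shift from A(h/2): +0.0466560122.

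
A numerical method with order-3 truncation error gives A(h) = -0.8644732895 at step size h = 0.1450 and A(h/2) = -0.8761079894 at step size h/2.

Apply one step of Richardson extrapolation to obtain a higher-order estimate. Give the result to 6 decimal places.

Error is O(h^3); halving h shrinks it by 2^3 = 8.
2^3*A(h/2) = -7.0088639152; minus A(h) gives -6.1443906257.
(8*(-0.8761079894) − (-0.8644732895))/(8 − 1) = -0.8777700894

-0.877770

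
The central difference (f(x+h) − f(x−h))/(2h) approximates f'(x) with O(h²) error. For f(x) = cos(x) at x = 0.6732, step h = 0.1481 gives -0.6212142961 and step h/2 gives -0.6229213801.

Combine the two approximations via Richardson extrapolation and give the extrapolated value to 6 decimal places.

-0.623490

Method order is 2; weight 2^2 = 4.
4×(-0.6229213801) − (-0.6212142961) = -1.8704712243
Extrapolated: (-1.8704712243) / 3 = -0.6234904081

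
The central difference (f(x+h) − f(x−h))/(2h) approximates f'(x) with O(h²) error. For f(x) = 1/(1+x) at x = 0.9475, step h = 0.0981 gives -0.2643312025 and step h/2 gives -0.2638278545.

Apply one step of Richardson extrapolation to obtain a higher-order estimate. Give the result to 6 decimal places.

-0.263660

Error is O(h^2); halving h shrinks it by 2^2 = 4.
Difference of the inputs: -0.2638278545 − (-0.2643312025) = 0.0005033480
Correction (A(h/2) − A(h))/(4 − 1) = 0.0005033480/3 = 0.0001677827
R = A(h/2) + (A(h/2) − A(h))/3 = -0.2638278545 + 0.0001677827 = -0.2636600718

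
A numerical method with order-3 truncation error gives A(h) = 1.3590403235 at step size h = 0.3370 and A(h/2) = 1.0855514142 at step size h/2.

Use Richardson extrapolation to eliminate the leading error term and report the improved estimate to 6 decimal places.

1.046482

r = 3: numerator weight 8, denominator 7.
Weighted: 8.6844113136 − 1.3590403235 = 7.3253709901
Denominator 8 − 1 = 7.
So the Richardson estimate is 1.0464815700.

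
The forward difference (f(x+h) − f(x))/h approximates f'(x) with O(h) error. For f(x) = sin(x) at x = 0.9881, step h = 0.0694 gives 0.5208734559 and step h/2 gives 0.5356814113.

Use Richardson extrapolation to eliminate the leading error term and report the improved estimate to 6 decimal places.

The method has order 1: 2^1 = 2.
2*0.5356814113 = 1.0713628226; 1.0713628226 − 0.5208734559 = 0.5504893667
Divide by 2^1 − 1 = 1.
0.5504893667 ÷ 1 = 0.5504893667

0.550489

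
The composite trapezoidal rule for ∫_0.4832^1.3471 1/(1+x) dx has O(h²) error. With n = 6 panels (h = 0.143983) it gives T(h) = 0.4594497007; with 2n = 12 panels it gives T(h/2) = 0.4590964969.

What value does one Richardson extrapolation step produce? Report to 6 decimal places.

Leading term ∝ h^2; use weight 4 = 2^2.
Weighted: 1.8363859876 − 0.4594497007 = 1.3769362869
1.3769362869 ÷ 3 = 0.4589787623

0.458979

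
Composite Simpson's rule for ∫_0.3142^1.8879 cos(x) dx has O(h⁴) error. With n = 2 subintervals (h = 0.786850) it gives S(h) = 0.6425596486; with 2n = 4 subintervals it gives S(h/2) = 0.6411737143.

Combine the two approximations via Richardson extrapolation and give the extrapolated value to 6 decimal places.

Method order is 4; weight 2^4 = 16.
16·0.6411737143 = 10.2587794288; subtract 0.6425596486 → 9.6162197802
R = 9.6162197802/15 = 0.6410813187

0.641081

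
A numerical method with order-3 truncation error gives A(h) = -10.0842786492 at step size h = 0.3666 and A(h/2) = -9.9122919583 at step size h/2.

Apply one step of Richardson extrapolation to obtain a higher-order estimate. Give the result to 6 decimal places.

-9.887722

r = 3, so 2^r = 8.
Top: 8(-9.9122919583) − (-10.0842786492) = -69.2140570172
(-69.2140570172) ÷ 7 = -9.8877224310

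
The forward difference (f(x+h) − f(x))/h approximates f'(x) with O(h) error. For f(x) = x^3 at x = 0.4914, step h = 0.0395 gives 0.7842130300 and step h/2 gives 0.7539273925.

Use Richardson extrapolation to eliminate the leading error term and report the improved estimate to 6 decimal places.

Error is O(h^1); halving h shrinks it by 2^1 = 2.
2*0.7539273925 − 0.7842130300 = 0.7236417550
Divide by 2^1 − 1 = 1.
Extrapolated: 0.7236417550 / 1 = 0.7236417550

0.723642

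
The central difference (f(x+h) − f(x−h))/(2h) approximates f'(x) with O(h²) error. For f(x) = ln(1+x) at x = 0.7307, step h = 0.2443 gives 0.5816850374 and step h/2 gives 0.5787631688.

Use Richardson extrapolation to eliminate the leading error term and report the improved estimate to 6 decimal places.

With r = 2 the leading error scales as h^2, so the weight is 2^2 = 4.
Top: 4(0.5787631688) − (0.5816850374) = 1.7333676378
Denominator 4 − 1 = 3.
Extrapolated: 1.7333676378 / 3 = 0.5777892126
Correction |R − A(h/2)| = 9.740e-04; gap |A(h/2) − A(h)| = 2.922e-03.

0.577789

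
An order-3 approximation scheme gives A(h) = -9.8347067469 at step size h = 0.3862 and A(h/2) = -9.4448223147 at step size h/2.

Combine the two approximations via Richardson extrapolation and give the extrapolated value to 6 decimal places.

-9.389125

The method has order 3: 2^3 = 8.
Top: 8(-9.4448223147) − (-9.8347067469) = -65.7238717707
Denominator 8 − 1 = 7.
(8*(-9.4448223147) − (-9.8347067469))/(8 − 1) = -9.3891245387
Correction |R − A(h/2)| = 5.570e-02; gap |A(h/2) − A(h)| = 3.899e-01.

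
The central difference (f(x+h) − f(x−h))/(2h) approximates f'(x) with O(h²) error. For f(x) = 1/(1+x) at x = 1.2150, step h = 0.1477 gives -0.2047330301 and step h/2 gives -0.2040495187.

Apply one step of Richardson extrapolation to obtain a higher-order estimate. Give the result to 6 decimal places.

-0.203822

With r = 2 the leading error scales as h^2, so the weight is 2^2 = 4.
4*(-0.2040495187) = -0.8161980748; (-0.8161980748) − (-0.2047330301) = -0.6114650447
Denominator 4 − 1 = 3.
So the Richardson estimate is -0.2038216816.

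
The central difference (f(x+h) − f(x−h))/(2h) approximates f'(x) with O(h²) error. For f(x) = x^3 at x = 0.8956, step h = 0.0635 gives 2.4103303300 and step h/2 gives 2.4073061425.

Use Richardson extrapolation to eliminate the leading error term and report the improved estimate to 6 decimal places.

Error is O(h^2); halving h shrinks it by 2^2 = 4.
Top: 4(2.4073061425) − (2.4103303300) = 7.2188942400
Denominator 4 − 1 = 3.
(4×2.4073061425 − 2.4103303300)/(4 − 1) = 2.4062980800
Correction |R − A(h/2)| = 1.008e-03; gap |A(h/2) − A(h)| = 3.024e-03.

2.406298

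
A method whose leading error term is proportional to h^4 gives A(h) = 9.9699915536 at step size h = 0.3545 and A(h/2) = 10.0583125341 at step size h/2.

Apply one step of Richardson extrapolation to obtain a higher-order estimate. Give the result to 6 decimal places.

Error is O(h^4); halving h shrinks it by 2^4 = 16.
16 × 10.0583125341 = 160.9330005456; 160.9330005456 − 9.9699915536 = 150.9630089920
R = 150.9630089920/15 = 10.0642005995

10.064201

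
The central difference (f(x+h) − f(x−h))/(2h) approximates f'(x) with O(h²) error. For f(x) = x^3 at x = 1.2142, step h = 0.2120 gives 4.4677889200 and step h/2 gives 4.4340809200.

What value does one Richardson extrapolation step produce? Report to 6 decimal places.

Order 2 gives 2^r = 4 and 2^r − 1 = 3.
4·4.4340809200 = 17.7363236800; 17.7363236800 − 4.4677889200 = 13.2685347600
Denominator 4 − 1 = 3.
Extrapolated: 13.2685347600 / 3 = 4.4228449200

4.422845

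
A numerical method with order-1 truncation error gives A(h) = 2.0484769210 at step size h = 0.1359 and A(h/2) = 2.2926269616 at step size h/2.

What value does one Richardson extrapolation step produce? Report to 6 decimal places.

2.536777

r = 1, so 2^r = 2.
2^1·A(h/2) = 4.5852539232; minus A(h) gives 2.5367770022.
Extrapolated: 2.5367770022 / 1 = 2.5367770022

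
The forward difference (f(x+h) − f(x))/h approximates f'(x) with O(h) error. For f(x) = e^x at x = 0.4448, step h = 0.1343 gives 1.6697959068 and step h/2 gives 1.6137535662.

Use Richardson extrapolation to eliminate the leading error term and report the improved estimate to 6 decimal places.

1.557711

r = 1: numerator weight 2, denominator 1.
Numerator 2*A(h/2) − A(h) = 2*1.6137535662 − 1.6697959068 = 1.5577112256
(2*1.6137535662 − 1.6697959068)/(2 − 1) = 1.5577112256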